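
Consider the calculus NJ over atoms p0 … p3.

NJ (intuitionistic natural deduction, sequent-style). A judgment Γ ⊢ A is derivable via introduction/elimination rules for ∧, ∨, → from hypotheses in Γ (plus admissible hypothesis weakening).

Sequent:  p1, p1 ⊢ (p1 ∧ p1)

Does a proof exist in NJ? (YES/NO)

Derivation (root first):
[Wk] p1, p1 ⊢ (p1 ∧ p1)
  [∧I] p1 ⊢ (p1 ∧ p1)
    [Ax] p1 ⊢ p1
    [Ax] p1 ⊢ p1

Result: YES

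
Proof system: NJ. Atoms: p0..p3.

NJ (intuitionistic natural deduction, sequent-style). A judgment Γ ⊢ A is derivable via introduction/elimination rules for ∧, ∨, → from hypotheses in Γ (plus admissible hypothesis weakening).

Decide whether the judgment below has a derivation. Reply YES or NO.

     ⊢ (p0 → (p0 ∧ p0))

Derivation (root first):
[→I]  ⊢ (p0 → (p0 ∧ p0))
  [∧I] p0 ⊢ (p0 ∧ p0)
    [Ax] p0 ⊢ p0
    [Ax] p0 ⊢ p0

Result: YES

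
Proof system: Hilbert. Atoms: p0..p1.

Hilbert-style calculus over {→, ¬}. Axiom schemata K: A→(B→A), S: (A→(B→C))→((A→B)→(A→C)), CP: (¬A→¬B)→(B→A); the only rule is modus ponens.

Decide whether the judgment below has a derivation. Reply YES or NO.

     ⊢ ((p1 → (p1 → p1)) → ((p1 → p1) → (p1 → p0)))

Enumerate valuations to refute Γ ⊢ Δ:
  v=00: Γ:[] Δ:[((p1 → (p1 → p1)) → ((p1 → p1) → (p1 → p0)))=T] refutes=False
  v=01: Γ:[] Δ:[((p1 → (p1 → p1)) → ((p1 → p1) → (p1 → p0)))=F] refutes=True  ← countermodel

Result: NO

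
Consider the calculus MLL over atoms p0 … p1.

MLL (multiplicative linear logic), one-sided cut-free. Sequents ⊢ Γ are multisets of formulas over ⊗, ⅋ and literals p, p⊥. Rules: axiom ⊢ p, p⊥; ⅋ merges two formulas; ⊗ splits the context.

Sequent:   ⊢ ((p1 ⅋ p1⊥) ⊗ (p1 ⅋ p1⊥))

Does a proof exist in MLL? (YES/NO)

Derivation (root first):
[⊗]  ⊢ ((p1 ⅋ p1⊥) ⊗ (p1 ⅋ p1⊥))
  [⅋]  ⊢ (p1 ⅋ p1⊥)
    [Ax]  ⊢ p1, p1⊥
  [⅋]  ⊢ (p1 ⅋ p1⊥)
    [Ax]  ⊢ p1, p1⊥

Result: YES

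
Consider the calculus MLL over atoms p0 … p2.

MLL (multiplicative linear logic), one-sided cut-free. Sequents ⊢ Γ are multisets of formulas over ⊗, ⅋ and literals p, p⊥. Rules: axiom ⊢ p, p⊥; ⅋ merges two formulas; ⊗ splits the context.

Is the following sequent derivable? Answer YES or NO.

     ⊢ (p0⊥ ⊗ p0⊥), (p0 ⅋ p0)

Derivation trace:
[⅋]  ⊢ (p0⊥ ⊗ p0⊥), (p0 ⅋ p0)
  [⊗]  ⊢ p0, p0, (p0⊥ ⊗ p0⊥)
    [Ax]  ⊢ p0, p0⊥
    [Ax]  ⊢ p0, p0⊥

Result: YES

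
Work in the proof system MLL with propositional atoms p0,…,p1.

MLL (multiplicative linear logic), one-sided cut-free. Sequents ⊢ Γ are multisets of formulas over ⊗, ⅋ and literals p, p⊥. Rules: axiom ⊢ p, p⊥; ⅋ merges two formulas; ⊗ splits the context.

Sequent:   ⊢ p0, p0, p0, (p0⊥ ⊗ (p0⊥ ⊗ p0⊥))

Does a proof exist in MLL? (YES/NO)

Proof tree:
[⊗]  ⊢ p0, p0, p0, (p0⊥ ⊗ (p0⊥ ⊗ p0⊥))
  [Ax]  ⊢ p0, p0⊥
  [⊗]  ⊢ p0, p0, (p0⊥ ⊗ p0⊥)
    [Ax]  ⊢ p0, p0⊥
    [Ax]  ⊢ p0, p0⊥

Result: YES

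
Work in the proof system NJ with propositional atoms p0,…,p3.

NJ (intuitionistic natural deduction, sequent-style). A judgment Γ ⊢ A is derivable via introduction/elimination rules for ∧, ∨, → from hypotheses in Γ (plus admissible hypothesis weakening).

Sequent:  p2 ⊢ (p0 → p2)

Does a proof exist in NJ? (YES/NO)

Proof tree:
[→I] p2 ⊢ (p0 → p2)
  [Wk] p2, p0 ⊢ p2
    [Ax] p2 ⊢ p2

Result: YES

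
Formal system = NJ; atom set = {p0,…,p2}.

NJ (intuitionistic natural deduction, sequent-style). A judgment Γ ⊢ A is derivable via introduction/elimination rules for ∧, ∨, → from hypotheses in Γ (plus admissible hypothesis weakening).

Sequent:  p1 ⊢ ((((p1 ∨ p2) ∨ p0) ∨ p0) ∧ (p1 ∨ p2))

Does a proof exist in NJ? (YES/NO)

Proof tree:
[∧I] p1 ⊢ ((((p1 ∨ p2) ∨ p0) ∨ p0) ∧ (p1 ∨ p2))
  [∨I₁] p1 ⊢ (((p1 ∨ p2) ∨ p0) ∨ p0)
    [∨I₁] p1 ⊢ ((p1 ∨ p2) ∨ p0)
      [∨I₁] p1 ⊢ (p1 ∨ p2)
        [Ax] p1 ⊢ p1
  [∨I₁] p1 ⊢ (p1 ∨ p2)
    [Ax] p1 ⊢ p1

Result: YES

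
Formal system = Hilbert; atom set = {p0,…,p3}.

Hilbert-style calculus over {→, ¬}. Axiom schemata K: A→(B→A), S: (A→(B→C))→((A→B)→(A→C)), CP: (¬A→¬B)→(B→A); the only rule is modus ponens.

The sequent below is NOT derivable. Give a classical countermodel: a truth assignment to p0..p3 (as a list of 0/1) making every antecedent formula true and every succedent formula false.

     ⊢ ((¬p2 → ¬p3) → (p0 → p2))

Truth-table refutation:
  v=0000: Γ:[] Δ:[((¬p2 → ¬p3) → (p0 → p2))=T] refutes=False
  v=0001: Γ:[] Δ:[((¬p2 → ¬p3) → (p0 → p2))=T] refutes=False
  v=0010: Γ:[] Δ:[((¬p2 → ¬p3) → (p0 → p2))=T] refutes=False
  v=0011: Γ:[] Δ:[((¬p2 → ¬p3) → (p0 → p2))=T] refutes=False
  v=0100: Γ:[] Δ:[((¬p2 → ¬p3) → (p0 → p2))=T] refutes=False
  v=0101: Γ:[] Δ:[((¬p2 → ¬p3) → (p0 → p2))=T] refutes=False
  v=0110: Γ:[] Δ:[((¬p2 → ¬p3) → (p0 → p2))=T] refutes=False
  v=0111: Γ:[] Δ:[((¬p2 → ¬p3) → (p0 → p2))=T] refutes=False
  v=1000: Γ:[] Δ:[((¬p2 → ¬p3) → (p0 → p2))=F] refutes=True  ← countermodel

Result: [1, 0, 0, 0]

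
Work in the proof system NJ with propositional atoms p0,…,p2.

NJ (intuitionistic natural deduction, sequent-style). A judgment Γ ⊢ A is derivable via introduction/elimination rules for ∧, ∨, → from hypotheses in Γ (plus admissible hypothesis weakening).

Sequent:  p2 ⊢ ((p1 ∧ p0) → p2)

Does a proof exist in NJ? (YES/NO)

Derivation (root first):
[→I] p2 ⊢ ((p1 ∧ p0) → p2)
  [Wk] p2, (p1 ∧ p0) ⊢ p2
    [Ax] p2 ⊢ p2

Result: YES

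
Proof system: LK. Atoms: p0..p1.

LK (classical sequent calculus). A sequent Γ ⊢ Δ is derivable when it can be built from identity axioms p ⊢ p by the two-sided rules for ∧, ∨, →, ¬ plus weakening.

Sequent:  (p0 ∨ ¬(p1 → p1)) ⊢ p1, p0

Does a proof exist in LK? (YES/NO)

Derivation (root first):
[∨L] (p0 ∨ ¬(p1 → p1)) ⊢ p1, p0
  [Ax] p0 ⊢ p0
  [WR] ¬(p1 → p1) ⊢ p1
    [¬L] ¬(p1 → p1) ⊢ 
      [→R]  ⊢ (p1 → p1)
        [Ax] p1 ⊢ p1

Result: YES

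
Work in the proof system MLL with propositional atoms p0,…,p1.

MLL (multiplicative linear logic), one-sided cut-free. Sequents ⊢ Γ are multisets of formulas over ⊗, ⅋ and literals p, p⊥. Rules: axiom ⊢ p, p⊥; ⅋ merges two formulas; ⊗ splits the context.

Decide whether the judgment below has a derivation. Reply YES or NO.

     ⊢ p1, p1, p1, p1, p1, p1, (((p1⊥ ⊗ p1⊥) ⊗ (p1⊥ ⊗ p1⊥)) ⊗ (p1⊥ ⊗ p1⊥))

Proof tree:
[⊗]  ⊢ p1, p1, p1, p1, p1, p1, (((p1⊥ ⊗ p1⊥) ⊗ (p1⊥ ⊗ p1⊥)) ⊗ (p1⊥ ⊗ p1⊥))
  [⊗]  ⊢ p1, p1, p1, p1, ((p1⊥ ⊗ p1⊥) ⊗ (p1⊥ ⊗ p1⊥))
    [⊗]  ⊢ p1, p1, (p1⊥ ⊗ p1⊥)
      [Ax]  ⊢ p1, p1⊥
      [Ax]  ⊢ p1, p1⊥
    [⊗]  ⊢ p1, p1, (p1⊥ ⊗ p1⊥)
      [Ax]  ⊢ p1, p1⊥
      [Ax]  ⊢ p1, p1⊥
  [⊗]  ⊢ p1, p1, (p1⊥ ⊗ p1⊥)
    [Ax]  ⊢ p1, p1⊥
    [Ax]  ⊢ p1, p1⊥

Result: YES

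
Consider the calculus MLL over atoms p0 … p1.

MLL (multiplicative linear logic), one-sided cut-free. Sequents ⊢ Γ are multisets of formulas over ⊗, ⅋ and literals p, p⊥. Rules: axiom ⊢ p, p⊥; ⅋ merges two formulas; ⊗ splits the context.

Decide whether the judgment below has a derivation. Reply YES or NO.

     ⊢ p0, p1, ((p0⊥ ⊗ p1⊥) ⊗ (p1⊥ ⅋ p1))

Proof tree:
[⊗]  ⊢ p0, p1, ((p0⊥ ⊗ p1⊥) ⊗ (p1⊥ ⅋ p1))
  [⊗]  ⊢ p0, p1, (p0⊥ ⊗ p1⊥)
    [Ax]  ⊢ p0, p0⊥
    [Ax]  ⊢ p1, p1⊥
  [⅋]  ⊢ (p1⊥ ⅋ p1)
    [Ax]  ⊢ p1, p1⊥

Result: YES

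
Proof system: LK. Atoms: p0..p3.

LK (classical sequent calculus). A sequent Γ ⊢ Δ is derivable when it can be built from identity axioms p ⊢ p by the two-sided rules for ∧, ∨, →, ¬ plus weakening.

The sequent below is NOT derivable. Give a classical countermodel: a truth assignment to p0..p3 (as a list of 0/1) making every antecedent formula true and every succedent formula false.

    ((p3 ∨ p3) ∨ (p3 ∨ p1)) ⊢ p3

Enumerate valuations to refute Γ ⊢ Δ:
  v=0000: Γ:[((p3 ∨ p3) ∨ (p3 ∨ p1))=F] Δ:[p3=F] refutes=False
  v=0001: Γ:[((p3 ∨ p3) ∨ (p3 ∨ p1))=T] Δ:[p3=T] refutes=False
  v=0010: Γ:[((p3 ∨ p3) ∨ (p3 ∨ p1))=F] Δ:[p3=F] refutes=False
  v=0011: Γ:[((p3 ∨ p3) ∨ (p3 ∨ p1))=T] Δ:[p3=T] refutes=False
  v=0100: Γ:[((p3 ∨ p3) ∨ (p3 ∨ p1))=T] Δ:[p3=F] refutes=True  ← countermodel

Result: [0, 1, 0, 0]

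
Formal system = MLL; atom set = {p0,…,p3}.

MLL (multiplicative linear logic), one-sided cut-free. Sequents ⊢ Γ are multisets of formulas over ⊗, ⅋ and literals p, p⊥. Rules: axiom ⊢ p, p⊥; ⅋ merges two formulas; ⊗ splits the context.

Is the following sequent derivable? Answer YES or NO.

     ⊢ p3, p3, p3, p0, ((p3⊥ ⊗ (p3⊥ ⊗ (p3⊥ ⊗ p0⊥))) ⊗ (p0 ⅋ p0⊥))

Proof tree:
[⊗]  ⊢ p3, p3, p3, p0, ((p3⊥ ⊗ (p3⊥ ⊗ (p3⊥ ⊗ p0⊥))) ⊗ (p0 ⅋ p0⊥))
  [⊗]  ⊢ p3, p3, p3, p0, (p3⊥ ⊗ (p3⊥ ⊗ (p3⊥ ⊗ p0⊥)))
    [Ax]  ⊢ p3, p3⊥
    [⊗]  ⊢ p3, p3, p0, (p3⊥ ⊗ (p3⊥ ⊗ p0⊥))
      [Ax]  ⊢ p3, p3⊥
      [⊗]  ⊢ p3, p0, (p3⊥ ⊗ p0⊥)
        [Ax]  ⊢ p3, p3⊥
        [Ax]  ⊢ p0, p0⊥
  [⅋]  ⊢ (p0 ⅋ p0⊥)
    [Ax]  ⊢ p0, p0⊥

Result: YES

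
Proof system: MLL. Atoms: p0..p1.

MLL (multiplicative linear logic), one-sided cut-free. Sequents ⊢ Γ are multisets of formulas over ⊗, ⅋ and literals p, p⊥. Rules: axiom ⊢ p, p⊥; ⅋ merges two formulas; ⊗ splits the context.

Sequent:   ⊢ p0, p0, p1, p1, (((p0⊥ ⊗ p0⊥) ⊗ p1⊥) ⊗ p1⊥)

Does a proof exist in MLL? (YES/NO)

Derivation (root first):
[⊗]  ⊢ p0, p0, p1, p1, (((p0⊥ ⊗ p0⊥) ⊗ p1⊥) ⊗ p1⊥)
  [⊗]  ⊢ p0, p0, p1, ((p0⊥ ⊗ p0⊥) ⊗ p1⊥)
    [⊗]  ⊢ p0, p0, (p0⊥ ⊗ p0⊥)
      [Ax]  ⊢ p0, p0⊥
      [Ax]  ⊢ p0, p0⊥
    [Ax]  ⊢ p1, p1⊥
  [Ax]  ⊢ p1, p1⊥

Result: YES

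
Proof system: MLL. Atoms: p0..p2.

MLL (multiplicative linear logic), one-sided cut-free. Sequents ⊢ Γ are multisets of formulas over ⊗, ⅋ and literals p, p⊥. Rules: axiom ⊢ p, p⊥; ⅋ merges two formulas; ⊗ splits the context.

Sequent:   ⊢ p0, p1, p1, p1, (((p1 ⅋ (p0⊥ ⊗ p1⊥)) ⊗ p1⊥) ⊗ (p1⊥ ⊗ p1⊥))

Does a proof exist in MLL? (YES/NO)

Proof tree:
[⊗]  ⊢ p0, p1, p1, p1, (((p1 ⅋ (p0⊥ ⊗ p1⊥)) ⊗ p1⊥) ⊗ (p1⊥ ⊗ p1⊥))
  [⊗]  ⊢ p0, p1, ((p1 ⅋ (p0⊥ ⊗ p1⊥)) ⊗ p1⊥)
    [⅋]  ⊢ p0, (p1 ⅋ (p0⊥ ⊗ p1⊥))
      [⊗]  ⊢ p0, p1, (p0⊥ ⊗ p1⊥)
        [Ax]  ⊢ p0, p0⊥
        [Ax]  ⊢ p1, p1⊥
    [Ax]  ⊢ p1, p1⊥
  [⊗]  ⊢ p1, p1, (p1⊥ ⊗ p1⊥)
    [Ax]  ⊢ p1, p1⊥
    [Ax]  ⊢ p1, p1⊥

Result: YES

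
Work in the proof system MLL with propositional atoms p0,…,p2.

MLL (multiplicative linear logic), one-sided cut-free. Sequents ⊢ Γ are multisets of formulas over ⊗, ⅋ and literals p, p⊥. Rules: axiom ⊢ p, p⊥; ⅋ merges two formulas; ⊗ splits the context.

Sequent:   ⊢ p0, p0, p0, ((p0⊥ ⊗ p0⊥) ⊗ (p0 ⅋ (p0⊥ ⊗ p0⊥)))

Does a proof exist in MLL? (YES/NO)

Proof tree:
[⊗]  ⊢ p0, p0, p0, ((p0⊥ ⊗ p0⊥) ⊗ (p0 ⅋ (p0⊥ ⊗ p0⊥)))
  [⊗]  ⊢ p0, p0, (p0⊥ ⊗ p0⊥)
    [Ax]  ⊢ p0, p0⊥
    [Ax]  ⊢ p0, p0⊥
  [⅋]  ⊢ p0, (p0 ⅋ (p0⊥ ⊗ p0⊥))
    [⊗]  ⊢ p0, p0, (p0⊥ ⊗ p0⊥)
      [Ax]  ⊢ p0, p0⊥
      [Ax]  ⊢ p0, p0⊥

Result: YES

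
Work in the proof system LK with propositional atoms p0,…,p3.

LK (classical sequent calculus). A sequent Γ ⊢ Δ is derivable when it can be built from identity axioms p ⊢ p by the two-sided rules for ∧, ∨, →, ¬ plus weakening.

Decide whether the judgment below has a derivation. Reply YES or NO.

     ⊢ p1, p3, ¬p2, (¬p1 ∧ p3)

Truth-table refutation:
  v=0000: Γ:[] Δ:[p1=F, p3=F, ¬p2=T, (¬p1 ∧ p3)=F] refutes=False
  v=0001: Γ:[] Δ:[p1=F, p3=T, ¬p2=T, (¬p1 ∧ p3)=T] refutes=False
  v=0010: Γ:[] Δ:[p1=F, p3=F, ¬p2=F, (¬p1 ∧ p3)=F] refutes=True  ← countermodel

Result: NO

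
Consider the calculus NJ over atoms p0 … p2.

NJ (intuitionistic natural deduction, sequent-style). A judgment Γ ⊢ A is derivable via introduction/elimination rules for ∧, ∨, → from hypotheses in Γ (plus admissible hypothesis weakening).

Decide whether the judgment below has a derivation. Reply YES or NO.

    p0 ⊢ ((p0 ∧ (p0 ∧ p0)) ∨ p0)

Derivation trace:
[∨I₁] p0 ⊢ ((p0 ∧ (p0 ∧ p0)) ∨ p0)
  [∧I] p0 ⊢ (p0 ∧ (p0 ∧ p0))
    [Ax] p0 ⊢ p0
    [∧I] p0 ⊢ (p0 ∧ p0)
      [Ax] p0 ⊢ p0
      [Ax] p0 ⊢ p0

Result: YES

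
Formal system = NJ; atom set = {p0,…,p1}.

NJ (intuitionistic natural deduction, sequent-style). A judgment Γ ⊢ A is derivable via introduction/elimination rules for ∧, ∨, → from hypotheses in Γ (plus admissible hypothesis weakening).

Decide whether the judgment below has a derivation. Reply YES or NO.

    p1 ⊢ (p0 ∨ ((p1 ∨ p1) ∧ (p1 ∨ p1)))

Derivation (root first):
[∨I₂] p1 ⊢ (p0 ∨ ((p1 ∨ p1) ∧ (p1 ∨ p1)))
  [∧I] p1 ⊢ ((p1 ∨ p1) ∧ (p1 ∨ p1))
    [∨I₁] p1 ⊢ (p1 ∨ p1)
      [Ax] p1 ⊢ p1
    [∨I₁] p1 ⊢ (p1 ∨ p1)
      [Ax] p1 ⊢ p1

Result: YES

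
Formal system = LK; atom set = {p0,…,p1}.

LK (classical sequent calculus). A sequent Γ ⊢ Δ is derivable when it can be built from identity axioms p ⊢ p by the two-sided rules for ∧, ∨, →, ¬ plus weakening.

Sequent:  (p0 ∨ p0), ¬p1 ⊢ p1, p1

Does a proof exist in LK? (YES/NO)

Search for a countermodel by truth-table:
  v=00: Γ:[(p0 ∨ p0)=F, ¬p1=T] Δ:[p1=F, p1=F] refutes=False
  v=01: Γ:[(p0 ∨ p0)=F, ¬p1=F] Δ:[p1=T, p1=T] refutes=False
  v=10: Γ:[(p0 ∨ p0)=T, ¬p1=T] Δ:[p1=F, p1=F] refutes=True  ← countermodel

Result: NO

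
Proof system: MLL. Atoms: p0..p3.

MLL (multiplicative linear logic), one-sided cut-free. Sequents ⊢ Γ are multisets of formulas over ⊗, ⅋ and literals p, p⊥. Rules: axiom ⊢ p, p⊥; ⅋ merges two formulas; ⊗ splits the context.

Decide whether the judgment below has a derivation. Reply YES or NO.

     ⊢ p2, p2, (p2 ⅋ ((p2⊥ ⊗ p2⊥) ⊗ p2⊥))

Derivation trace:
[⅋]  ⊢ p2, p2, (p2 ⅋ ((p2⊥ ⊗ p2⊥) ⊗ p2⊥))
  [⊗]  ⊢ p2, p2, p2, ((p2⊥ ⊗ p2⊥) ⊗ p2⊥)
    [⊗]  ⊢ p2, p2, (p2⊥ ⊗ p2⊥)
      [Ax]  ⊢ p2, p2⊥
      [Ax]  ⊢ p2, p2⊥
    [Ax]  ⊢ p2, p2⊥

Result: YES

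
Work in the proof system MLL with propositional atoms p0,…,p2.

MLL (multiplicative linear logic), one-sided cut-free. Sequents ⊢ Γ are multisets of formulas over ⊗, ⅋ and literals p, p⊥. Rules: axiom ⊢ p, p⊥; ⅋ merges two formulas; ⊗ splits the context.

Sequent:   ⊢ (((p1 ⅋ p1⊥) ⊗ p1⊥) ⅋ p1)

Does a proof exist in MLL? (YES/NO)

Derivation (root first):
[⅋]  ⊢ (((p1 ⅋ p1⊥) ⊗ p1⊥) ⅋ p1)
  [⊗]  ⊢ p1, ((p1 ⅋ p1⊥) ⊗ p1⊥)
    [⅋]  ⊢ (p1 ⅋ p1⊥)
      [Ax]  ⊢ p1, p1⊥
    [Ax]  ⊢ p1, p1⊥

Result: YES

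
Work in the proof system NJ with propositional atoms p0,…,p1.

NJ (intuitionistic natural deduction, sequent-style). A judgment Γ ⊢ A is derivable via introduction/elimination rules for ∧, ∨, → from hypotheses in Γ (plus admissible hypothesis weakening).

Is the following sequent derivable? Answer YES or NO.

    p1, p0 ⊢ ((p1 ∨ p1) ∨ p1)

Derivation trace:
[∨I₁] p1, p0 ⊢ ((p1 ∨ p1) ∨ p1)
  [∨I₂] p1, p0 ⊢ (p1 ∨ p1)
    [Wk] p1, p0 ⊢ p1
      [Ax] p1 ⊢ p1

Result: YES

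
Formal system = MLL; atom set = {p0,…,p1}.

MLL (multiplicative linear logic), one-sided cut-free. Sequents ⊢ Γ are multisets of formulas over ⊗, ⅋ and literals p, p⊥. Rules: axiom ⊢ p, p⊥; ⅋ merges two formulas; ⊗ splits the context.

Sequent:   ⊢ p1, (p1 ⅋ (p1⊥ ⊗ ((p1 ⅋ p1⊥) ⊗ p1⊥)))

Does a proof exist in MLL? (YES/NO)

Derivation (root first):
[⅋]  ⊢ p1, (p1 ⅋ (p1⊥ ⊗ ((p1 ⅋ p1⊥) ⊗ p1⊥)))
  [⊗]  ⊢ p1, p1, (p1⊥ ⊗ ((p1 ⅋ p1⊥) ⊗ p1⊥))
    [Ax]  ⊢ p1, p1⊥
    [⊗]  ⊢ p1, ((p1 ⅋ p1⊥) ⊗ p1⊥)
      [⅋]  ⊢ (p1 ⅋ p1⊥)
        [Ax]  ⊢ p1, p1⊥
      [Ax]  ⊢ p1, p1⊥

Result: YES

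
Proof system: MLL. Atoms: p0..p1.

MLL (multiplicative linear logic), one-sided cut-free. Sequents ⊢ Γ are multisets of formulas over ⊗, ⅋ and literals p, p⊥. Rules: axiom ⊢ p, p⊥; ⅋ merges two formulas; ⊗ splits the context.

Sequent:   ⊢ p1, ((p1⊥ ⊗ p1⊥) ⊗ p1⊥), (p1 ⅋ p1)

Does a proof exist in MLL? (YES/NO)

Derivation trace:
[⅋]  ⊢ p1, ((p1⊥ ⊗ p1⊥) ⊗ p1⊥), (p1 ⅋ p1)
  [⊗]  ⊢ p1, p1, p1, ((p1⊥ ⊗ p1⊥) ⊗ p1⊥)
    [⊗]  ⊢ p1, p1, (p1⊥ ⊗ p1⊥)
      [Ax]  ⊢ p1, p1⊥
      [Ax]  ⊢ p1, p1⊥
    [Ax]  ⊢ p1, p1⊥

Result: YES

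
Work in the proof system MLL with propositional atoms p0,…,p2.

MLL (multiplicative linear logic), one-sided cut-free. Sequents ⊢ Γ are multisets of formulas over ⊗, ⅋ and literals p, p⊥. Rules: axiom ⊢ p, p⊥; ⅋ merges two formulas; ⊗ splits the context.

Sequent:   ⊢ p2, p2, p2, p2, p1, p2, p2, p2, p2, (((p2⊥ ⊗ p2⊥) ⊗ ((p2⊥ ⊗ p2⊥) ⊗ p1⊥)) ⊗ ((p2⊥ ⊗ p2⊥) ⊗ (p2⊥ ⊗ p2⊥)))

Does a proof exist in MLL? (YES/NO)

Derivation trace:
[⊗]  ⊢ p2, p2, p2, p2, p1, p2, p2, p2, p2, (((p2⊥ ⊗ p2⊥) ⊗ ((p2⊥ ⊗ p2⊥) ⊗ p1⊥)) ⊗ ((p2⊥ ⊗ p2⊥) ⊗ (p2⊥ ⊗ p2⊥)))
  [⊗]  ⊢ p2, p2, p2, p2, p1, ((p2⊥ ⊗ p2⊥) ⊗ ((p2⊥ ⊗ p2⊥) ⊗ p1⊥))
    [⊗]  ⊢ p2, p2, (p2⊥ ⊗ p2⊥)
      [Ax]  ⊢ p2, p2⊥
      [Ax]  ⊢ p2, p2⊥
    [⊗]  ⊢ p2, p2, p1, ((p2⊥ ⊗ p2⊥) ⊗ p1⊥)
      [⊗]  ⊢ p2, p2, (p2⊥ ⊗ p2⊥)
        [Ax]  ⊢ p2, p2⊥
        [Ax]  ⊢ p2, p2⊥
      [Ax]  ⊢ p1, p1⊥
  [⊗]  ⊢ p2, p2, p2, p2, ((p2⊥ ⊗ p2⊥) ⊗ (p2⊥ ⊗ p2⊥))
    [⊗]  ⊢ p2, p2, (p2⊥ ⊗ p2⊥)
      [Ax]  ⊢ p2, p2⊥
      [Ax]  ⊢ p2, p2⊥
    [⊗]  ⊢ p2, p2, (p2⊥ ⊗ p2⊥)
      [Ax]  ⊢ p2, p2⊥
      [Ax]  ⊢ p2, p2⊥

Result: YES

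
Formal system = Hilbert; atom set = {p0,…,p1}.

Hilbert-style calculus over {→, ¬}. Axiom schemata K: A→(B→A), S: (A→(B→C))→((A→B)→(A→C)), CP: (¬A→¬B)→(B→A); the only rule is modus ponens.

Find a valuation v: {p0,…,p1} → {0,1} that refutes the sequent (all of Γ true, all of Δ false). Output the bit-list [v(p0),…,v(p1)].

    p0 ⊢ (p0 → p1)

Truth-table refutation:
  v=00: Γ:[p0=F] Δ:[(p0 → p1)=T] refutes=False
  v=01: Γ:[p0=F] Δ:[(p0 → p1)=T] refutes=False
  v=10: Γ:[p0=T] Δ:[(p0 → p1)=F] refutes=True  ← countermodel

Result: [1, 0]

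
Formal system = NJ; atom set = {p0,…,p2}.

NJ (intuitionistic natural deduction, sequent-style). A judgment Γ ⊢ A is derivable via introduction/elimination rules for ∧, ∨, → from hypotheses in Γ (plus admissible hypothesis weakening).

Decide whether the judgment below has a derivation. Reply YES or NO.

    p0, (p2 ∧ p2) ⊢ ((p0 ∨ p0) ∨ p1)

Derivation (root first):
[∨I₁] p0, (p2 ∧ p2) ⊢ ((p0 ∨ p0) ∨ p1)
  [Wk] p0, (p2 ∧ p2) ⊢ (p0 ∨ p0)
    [∨I₂] p0 ⊢ (p0 ∨ p0)
      [Ax] p0 ⊢ p0

Result: YES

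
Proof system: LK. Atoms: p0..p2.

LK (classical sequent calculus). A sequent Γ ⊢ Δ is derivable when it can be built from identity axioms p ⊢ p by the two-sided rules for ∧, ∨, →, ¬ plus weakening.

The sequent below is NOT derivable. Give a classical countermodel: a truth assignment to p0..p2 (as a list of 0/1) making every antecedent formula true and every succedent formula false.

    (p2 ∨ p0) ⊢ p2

Search for a countermodel by truth-table:
  v=000: Γ:[(p2 ∨ p0)=F] Δ:[p2=F] refutes=False
  v=001: Γ:[(p2 ∨ p0)=T] Δ:[p2=T] refutes=False
  v=010: Γ:[(p2 ∨ p0)=F] Δ:[p2=F] refutes=False
  v=011: Γ:[(p2 ∨ p0)=T] Δ:[p2=T] refutes=False
  v=100: Γ:[(p2 ∨ p0)=T] Δ:[p2=F] refutes=True  ← countermodel

Result: [1, 0, 0]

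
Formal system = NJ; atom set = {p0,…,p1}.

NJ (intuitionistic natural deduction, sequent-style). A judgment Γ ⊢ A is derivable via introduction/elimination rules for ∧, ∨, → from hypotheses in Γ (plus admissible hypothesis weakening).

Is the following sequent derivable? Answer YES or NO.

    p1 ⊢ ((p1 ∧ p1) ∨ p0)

Proof tree:
[∨I₁] p1 ⊢ ((p1 ∧ p1) ∨ p0)
  [∧I] p1 ⊢ (p1 ∧ p1)
    [Ax] p1 ⊢ p1
    [Ax] p1 ⊢ p1

Result: YES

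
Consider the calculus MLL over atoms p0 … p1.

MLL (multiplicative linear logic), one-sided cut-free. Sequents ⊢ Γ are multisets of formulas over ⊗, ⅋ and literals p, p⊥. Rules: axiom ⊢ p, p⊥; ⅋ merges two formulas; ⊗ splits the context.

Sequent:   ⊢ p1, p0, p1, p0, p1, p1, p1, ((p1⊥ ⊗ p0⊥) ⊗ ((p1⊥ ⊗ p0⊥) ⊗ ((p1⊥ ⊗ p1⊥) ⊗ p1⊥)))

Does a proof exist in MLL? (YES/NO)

Proof tree:
[⊗]  ⊢ p1, p0, p1, p0, p1, p1, p1, ((p1⊥ ⊗ p0⊥) ⊗ ((p1⊥ ⊗ p0⊥) ⊗ ((p1⊥ ⊗ p1⊥) ⊗ p1⊥)))
  [⊗]  ⊢ p1, p0, (p1⊥ ⊗ p0⊥)
    [Ax]  ⊢ p1, p1⊥
    [Ax]  ⊢ p0, p0⊥
  [⊗]  ⊢ p1, p0, p1, p1, p1, ((p1⊥ ⊗ p0⊥) ⊗ ((p1⊥ ⊗ p1⊥) ⊗ p1⊥))
    [⊗]  ⊢ p1, p0, (p1⊥ ⊗ p0⊥)
      [Ax]  ⊢ p1, p1⊥
      [Ax]  ⊢ p0, p0⊥
    [⊗]  ⊢ p1, p1, p1, ((p1⊥ ⊗ p1⊥) ⊗ p1⊥)
      [⊗]  ⊢ p1, p1, (p1⊥ ⊗ p1⊥)
        [Ax]  ⊢ p1, p1⊥
        [Ax]  ⊢ p1, p1⊥
      [Ax]  ⊢ p1, p1⊥

Result: YES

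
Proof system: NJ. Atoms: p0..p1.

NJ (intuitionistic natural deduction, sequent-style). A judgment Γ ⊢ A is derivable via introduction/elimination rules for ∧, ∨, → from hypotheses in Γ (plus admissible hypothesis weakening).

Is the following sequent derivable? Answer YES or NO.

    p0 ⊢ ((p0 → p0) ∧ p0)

Derivation (root first):
[∧I] p0 ⊢ ((p0 → p0) ∧ p0)
  [→I]  ⊢ (p0 → p0)
    [Ax] p0 ⊢ p0
  [Ax] p0 ⊢ p0

Result: YES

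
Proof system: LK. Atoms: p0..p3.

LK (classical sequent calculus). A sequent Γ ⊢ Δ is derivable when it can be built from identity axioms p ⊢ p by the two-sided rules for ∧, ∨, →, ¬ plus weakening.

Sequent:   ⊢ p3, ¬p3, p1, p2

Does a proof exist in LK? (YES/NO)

Derivation trace:
[WR]  ⊢ p3, ¬p3, p1, p2
  [WR]  ⊢ p3, ¬p3, p1
    [¬R]  ⊢ p3, ¬p3
      [Ax] p3 ⊢ p3

Result: YES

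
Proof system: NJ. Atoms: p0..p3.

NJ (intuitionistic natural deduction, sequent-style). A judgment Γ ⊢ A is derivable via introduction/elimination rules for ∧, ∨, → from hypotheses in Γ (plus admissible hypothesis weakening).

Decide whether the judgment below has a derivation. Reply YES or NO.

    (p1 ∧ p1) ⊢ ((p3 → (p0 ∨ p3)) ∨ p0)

Derivation (root first):
[Wk] (p1 ∧ p1) ⊢ ((p3 → (p0 ∨ p3)) ∨ p0)
  [∨I₁]  ⊢ ((p3 → (p0 ∨ p3)) ∨ p0)
    [→I]  ⊢ (p3 → (p0 ∨ p3))
      [∨I₂] p3 ⊢ (p0 ∨ p3)
        [Ax] p3 ⊢ p3

Result: YES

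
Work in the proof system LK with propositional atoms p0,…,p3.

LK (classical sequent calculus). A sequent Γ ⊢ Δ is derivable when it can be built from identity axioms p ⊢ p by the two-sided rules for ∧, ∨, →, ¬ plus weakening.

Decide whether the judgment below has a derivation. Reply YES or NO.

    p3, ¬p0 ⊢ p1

Enumerate valuations to refute Γ ⊢ Δ:
  v=0000: Γ:[p3=F, ¬p0=T] Δ:[p1=F] refutes=False
  v=0001: Γ:[p3=T, ¬p0=T] Δ:[p1=F] refutes=True  ← countermodel

Result: NO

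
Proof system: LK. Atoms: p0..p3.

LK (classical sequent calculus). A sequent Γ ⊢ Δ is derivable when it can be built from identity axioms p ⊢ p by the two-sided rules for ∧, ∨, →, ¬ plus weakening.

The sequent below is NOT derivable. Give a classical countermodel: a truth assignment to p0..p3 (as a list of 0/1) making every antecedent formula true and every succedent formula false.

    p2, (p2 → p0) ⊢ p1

Enumerate valuations to refute Γ ⊢ Δ:
  v=0000: Γ:[p2=F, (p2 → p0)=T] Δ:[p1=F] refutes=False
  v=0001: Γ:[p2=F, (p2 → p0)=T] Δ:[p1=F] refutes=False
  v=0010: Γ:[p2=T, (p2 → p0)=F] Δ:[p1=F] refutes=False
  v=0011: Γ:[p2=T, (p2 → p0)=F] Δ:[p1=F] refutes=False
  v=0100: Γ:[p2=F, (p2 → p0)=T] Δ:[p1=T] refutes=False
  v=0101: Γ:[p2=F, (p2 → p0)=T] Δ:[p1=T] refutes=False
  v=0110: Γ:[p2=T, (p2 → p0)=F] Δ:[p1=T] refutes=False
  v=0111: Γ:[p2=T, (p2 → p0)=F] Δ:[p1=T] refutes=False
  v=1000: Γ:[p2=F, (p2 → p0)=T] Δ:[p1=F] refutes=False
  v=1001: Γ:[p2=F, (p2 → p0)=T] Δ:[p1=F] refutes=False
  v=1010: Γ:[p2=T, (p2 → p0)=T] Δ:[p1=F] refutes=True  ← countermodel

Result: [1, 0, 1, 0]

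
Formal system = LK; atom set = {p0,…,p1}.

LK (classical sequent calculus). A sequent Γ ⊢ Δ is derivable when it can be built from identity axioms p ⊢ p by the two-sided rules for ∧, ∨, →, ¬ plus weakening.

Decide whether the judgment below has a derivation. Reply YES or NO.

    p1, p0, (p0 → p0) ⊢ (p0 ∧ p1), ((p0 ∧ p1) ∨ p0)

Derivation trace:
[→L] p1, p0, (p0 → p0) ⊢ (p0 ∧ p1), ((p0 ∧ p1) ∨ p0)
  [WR] p1, p0 ⊢ (p0 ∧ p1), p0
    [∧R] p1, p0 ⊢ (p0 ∧ p1)
      [Ax] p0 ⊢ p0
      [Ax] p1 ⊢ p1
  [∨R] p1, p0 ⊢ ((p0 ∧ p1) ∨ p0)
    [WR] p1, p0 ⊢ (p0 ∧ p1), p0
      [∧R] p1, p0 ⊢ (p0 ∧ p1)
        [Ax] p0 ⊢ p0
        [Ax] p1 ⊢ p1

Result: YES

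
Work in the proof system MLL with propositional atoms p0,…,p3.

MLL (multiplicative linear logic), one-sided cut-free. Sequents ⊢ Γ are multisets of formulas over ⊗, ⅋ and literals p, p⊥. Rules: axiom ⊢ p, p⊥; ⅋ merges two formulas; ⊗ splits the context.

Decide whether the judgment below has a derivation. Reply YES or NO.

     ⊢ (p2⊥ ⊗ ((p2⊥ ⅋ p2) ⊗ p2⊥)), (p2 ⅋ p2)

Derivation (root first):
[⅋]  ⊢ (p2⊥ ⊗ ((p2⊥ ⅋ p2) ⊗ p2⊥)), (p2 ⅋ p2)
  [⊗]  ⊢ p2, p2, (p2⊥ ⊗ ((p2⊥ ⅋ p2) ⊗ p2⊥))
    [Ax]  ⊢ p2, p2⊥
    [⊗]  ⊢ p2, ((p2⊥ ⅋ p2) ⊗ p2⊥)
      [⅋]  ⊢ (p2⊥ ⅋ p2)
        [Ax]  ⊢ p2, p2⊥
      [Ax]  ⊢ p2, p2⊥

Result: YES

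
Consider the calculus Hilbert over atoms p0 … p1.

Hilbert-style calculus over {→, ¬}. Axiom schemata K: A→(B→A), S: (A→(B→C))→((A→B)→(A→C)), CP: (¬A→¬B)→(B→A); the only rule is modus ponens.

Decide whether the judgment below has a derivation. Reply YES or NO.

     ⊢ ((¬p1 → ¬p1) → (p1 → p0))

Truth-table refutation:
  v=00: Γ:[] Δ:[((¬p1 → ¬p1) → (p1 → p0))=T] refutes=False
  v=01: Γ:[] Δ:[((¬p1 → ¬p1) → (p1 → p0))=F] refutes=True  ← countermodel

Result: NO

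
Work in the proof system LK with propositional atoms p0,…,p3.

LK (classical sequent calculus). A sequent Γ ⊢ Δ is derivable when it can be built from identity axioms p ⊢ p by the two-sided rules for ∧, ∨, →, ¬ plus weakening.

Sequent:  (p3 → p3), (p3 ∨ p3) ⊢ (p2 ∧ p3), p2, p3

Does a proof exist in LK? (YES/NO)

Derivation trace:
[∨L] (p3 → p3), (p3 ∨ p3) ⊢ (p2 ∧ p3), p2, p3
  [∧R] (p3 → p3), p3 ⊢ p2, p3, (p2 ∧ p3)
    [WR] p3 ⊢ p3, p2
      [Ax] p3 ⊢ p3
    [→L] p3, (p3 → p3) ⊢ p2, p3
      [Ax] p3 ⊢ p3
      [WR] p3 ⊢ p3, p2
        [Ax] p3 ⊢ p3
  [Ax] p3 ⊢ p3

Result: YES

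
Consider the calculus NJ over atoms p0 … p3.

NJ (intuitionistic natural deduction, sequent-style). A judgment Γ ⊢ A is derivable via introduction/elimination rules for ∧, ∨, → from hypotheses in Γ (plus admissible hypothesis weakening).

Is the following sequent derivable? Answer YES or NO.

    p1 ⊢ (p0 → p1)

Proof tree:
[→I] p1 ⊢ (p0 → p1)
  [Wk] p1, p0 ⊢ p1
    [Ax] p1 ⊢ p1

Result: YES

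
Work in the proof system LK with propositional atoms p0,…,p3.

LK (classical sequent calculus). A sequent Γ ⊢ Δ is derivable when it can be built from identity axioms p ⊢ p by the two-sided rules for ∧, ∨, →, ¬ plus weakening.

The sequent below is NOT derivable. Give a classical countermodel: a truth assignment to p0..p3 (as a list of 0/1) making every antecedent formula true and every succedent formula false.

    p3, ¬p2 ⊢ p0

Enumerate valuations to refute Γ ⊢ Δ:
  v=0000: Γ:[p3=F, ¬p2=T] Δ:[p0=F] refutes=False
  v=0001: Γ:[p3=T, ¬p2=T] Δ:[p0=F] refutes=True  ← countermodel

Result: [0, 0, 0, 1]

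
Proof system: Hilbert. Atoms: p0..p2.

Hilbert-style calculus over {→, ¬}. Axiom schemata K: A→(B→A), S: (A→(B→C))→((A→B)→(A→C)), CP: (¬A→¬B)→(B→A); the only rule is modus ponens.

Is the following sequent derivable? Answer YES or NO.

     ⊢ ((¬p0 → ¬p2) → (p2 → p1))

Enumerate valuations to refute Γ ⊢ Δ:
  v=000: Γ:[] Δ:[((¬p0 → ¬p2) → (p2 → p1))=T] refutes=False
  v=001: Γ:[] Δ:[((¬p0 → ¬p2) → (p2 → p1))=T] refutes=False
  v=010: Γ:[] Δ:[((¬p0 → ¬p2) → (p2 → p1))=T] refutes=False
  v=011: Γ:[] Δ:[((¬p0 → ¬p2) → (p2 → p1))=T] refutes=False
  v=100: Γ:[] Δ:[((¬p0 → ¬p2) → (p2 → p1))=T] refutes=False
  v=101: Γ:[] Δ:[((¬p0 → ¬p2) → (p2 → p1))=F] refutes=True  ← countermodel

Result: NO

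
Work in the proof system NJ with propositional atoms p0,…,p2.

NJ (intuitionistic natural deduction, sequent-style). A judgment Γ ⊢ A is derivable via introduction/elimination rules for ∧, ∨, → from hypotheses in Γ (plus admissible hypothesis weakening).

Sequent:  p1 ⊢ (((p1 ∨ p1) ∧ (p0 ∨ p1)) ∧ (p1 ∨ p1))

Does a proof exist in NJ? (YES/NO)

Derivation (root first):
[∧I] p1 ⊢ (((p1 ∨ p1) ∧ (p0 ∨ p1)) ∧ (p1 ∨ p1))
  [∧I] p1 ⊢ ((p1 ∨ p1) ∧ (p0 ∨ p1))
    [∨I₂] p1 ⊢ (p1 ∨ p1)
      [Ax] p1 ⊢ p1
    [∨I₂] p1 ⊢ (p0 ∨ p1)
      [Ax] p1 ⊢ p1
  [∨I₂] p1 ⊢ (p1 ∨ p1)
    [Ax] p1 ⊢ p1

Result: YES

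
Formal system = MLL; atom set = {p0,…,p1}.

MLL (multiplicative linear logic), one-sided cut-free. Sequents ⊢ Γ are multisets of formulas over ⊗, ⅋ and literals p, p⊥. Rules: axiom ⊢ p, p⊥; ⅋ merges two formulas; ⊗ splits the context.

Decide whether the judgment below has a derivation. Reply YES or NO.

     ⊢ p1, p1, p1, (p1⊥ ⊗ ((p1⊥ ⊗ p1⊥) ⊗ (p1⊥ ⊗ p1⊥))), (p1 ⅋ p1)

Derivation trace:
[⅋]  ⊢ p1, p1, p1, (p1⊥ ⊗ ((p1⊥ ⊗ p1⊥) ⊗ (p1⊥ ⊗ p1⊥))), (p1 ⅋ p1)
  [⊗]  ⊢ p1, p1, p1, p1, p1, (p1⊥ ⊗ ((p1⊥ ⊗ p1⊥) ⊗ (p1⊥ ⊗ p1⊥)))
    [Ax]  ⊢ p1, p1⊥
    [⊗]  ⊢ p1, p1, p1, p1, ((p1⊥ ⊗ p1⊥) ⊗ (p1⊥ ⊗ p1⊥))
      [⊗]  ⊢ p1, p1, (p1⊥ ⊗ p1⊥)
        [Ax]  ⊢ p1, p1⊥
        [Ax]  ⊢ p1, p1⊥
      [⊗]  ⊢ p1, p1, (p1⊥ ⊗ p1⊥)
        [Ax]  ⊢ p1, p1⊥
        [Ax]  ⊢ p1, p1⊥

Result: YES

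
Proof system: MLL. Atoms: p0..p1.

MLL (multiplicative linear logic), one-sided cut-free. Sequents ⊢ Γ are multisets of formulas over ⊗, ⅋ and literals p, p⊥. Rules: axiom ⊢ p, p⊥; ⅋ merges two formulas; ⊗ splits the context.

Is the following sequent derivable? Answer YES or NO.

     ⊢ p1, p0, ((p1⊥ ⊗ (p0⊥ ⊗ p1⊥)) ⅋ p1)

Derivation (root first):
[⅋]  ⊢ p1, p0, ((p1⊥ ⊗ (p0⊥ ⊗ p1⊥)) ⅋ p1)
  [⊗]  ⊢ p1, p0, p1, (p1⊥ ⊗ (p0⊥ ⊗ p1⊥))
    [Ax]  ⊢ p1, p1⊥
    [⊗]  ⊢ p0, p1, (p0⊥ ⊗ p1⊥)
      [Ax]  ⊢ p0, p0⊥
      [Ax]  ⊢ p1, p1⊥

Result: YES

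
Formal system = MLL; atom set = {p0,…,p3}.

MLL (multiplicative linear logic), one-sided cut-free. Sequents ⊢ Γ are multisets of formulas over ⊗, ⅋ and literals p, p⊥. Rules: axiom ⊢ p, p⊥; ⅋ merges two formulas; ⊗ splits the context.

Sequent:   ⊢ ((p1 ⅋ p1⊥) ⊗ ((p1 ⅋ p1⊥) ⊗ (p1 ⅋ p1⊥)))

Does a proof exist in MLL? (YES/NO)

Proof tree:
[⊗]  ⊢ ((p1 ⅋ p1⊥) ⊗ ((p1 ⅋ p1⊥) ⊗ (p1 ⅋ p1⊥)))
  [⅋]  ⊢ (p1 ⅋ p1⊥)
    [Ax]  ⊢ p1, p1⊥
  [⊗]  ⊢ ((p1 ⅋ p1⊥) ⊗ (p1 ⅋ p1⊥))
    [⅋]  ⊢ (p1 ⅋ p1⊥)
      [Ax]  ⊢ p1, p1⊥
    [⅋]  ⊢ (p1 ⅋ p1⊥)
      [Ax]  ⊢ p1, p1⊥

Result: YES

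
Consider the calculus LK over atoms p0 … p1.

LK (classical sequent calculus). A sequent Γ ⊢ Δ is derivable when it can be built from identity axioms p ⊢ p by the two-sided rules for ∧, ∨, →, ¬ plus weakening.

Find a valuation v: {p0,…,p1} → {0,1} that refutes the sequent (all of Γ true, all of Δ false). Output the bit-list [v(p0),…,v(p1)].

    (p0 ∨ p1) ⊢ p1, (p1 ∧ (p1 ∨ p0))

Enumerate valuations to refute Γ ⊢ Δ:
  v=00: Γ:[(p0 ∨ p1)=F] Δ:[p1=F, (p1 ∧ (p1 ∨ p0))=F] refutes=False
  v=01: Γ:[(p0 ∨ p1)=T] Δ:[p1=T, (p1 ∧ (p1 ∨ p0))=T] refutes=False
  v=10: Γ:[(p0 ∨ p1)=T] Δ:[p1=F, (p1 ∧ (p1 ∨ p0))=F] refutes=True  ← countermodel

Result: [1, 0]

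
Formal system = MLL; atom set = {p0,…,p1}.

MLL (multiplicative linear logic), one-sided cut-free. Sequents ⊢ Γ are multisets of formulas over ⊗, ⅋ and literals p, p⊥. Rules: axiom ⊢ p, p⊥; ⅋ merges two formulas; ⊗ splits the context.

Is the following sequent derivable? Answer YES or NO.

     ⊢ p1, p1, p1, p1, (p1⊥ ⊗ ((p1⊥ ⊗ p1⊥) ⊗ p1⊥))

Derivation trace:
[⊗]  ⊢ p1, p1, p1, p1, (p1⊥ ⊗ ((p1⊥ ⊗ p1⊥) ⊗ p1⊥))
  [Ax]  ⊢ p1, p1⊥
  [⊗]  ⊢ p1, p1, p1, ((p1⊥ ⊗ p1⊥) ⊗ p1⊥)
    [⊗]  ⊢ p1, p1, (p1⊥ ⊗ p1⊥)
      [Ax]  ⊢ p1, p1⊥
      [Ax]  ⊢ p1, p1⊥
    [Ax]  ⊢ p1, p1⊥

Result: YES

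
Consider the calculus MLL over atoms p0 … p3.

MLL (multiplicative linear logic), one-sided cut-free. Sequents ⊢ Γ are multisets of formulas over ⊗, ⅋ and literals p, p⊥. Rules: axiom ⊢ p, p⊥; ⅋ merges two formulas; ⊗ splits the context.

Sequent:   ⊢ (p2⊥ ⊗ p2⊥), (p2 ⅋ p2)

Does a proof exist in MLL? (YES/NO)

Derivation (root first):
[⅋]  ⊢ (p2⊥ ⊗ p2⊥), (p2 ⅋ p2)
  [⊗]  ⊢ p2, p2, (p2⊥ ⊗ p2⊥)
    [Ax]  ⊢ p2, p2⊥
    [Ax]  ⊢ p2, p2⊥

Result: YES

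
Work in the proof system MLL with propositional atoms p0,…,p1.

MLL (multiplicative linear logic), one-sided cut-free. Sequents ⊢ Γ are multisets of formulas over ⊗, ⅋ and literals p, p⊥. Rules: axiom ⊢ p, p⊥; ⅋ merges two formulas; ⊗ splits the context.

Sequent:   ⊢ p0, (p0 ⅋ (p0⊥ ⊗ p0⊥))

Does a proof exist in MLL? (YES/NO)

Derivation trace:
[⅋]  ⊢ p0, (p0 ⅋ (p0⊥ ⊗ p0⊥))
  [⊗]  ⊢ p0, p0, (p0⊥ ⊗ p0⊥)
    [Ax]  ⊢ p0, p0⊥
    [Ax]  ⊢ p0, p0⊥

Result: YES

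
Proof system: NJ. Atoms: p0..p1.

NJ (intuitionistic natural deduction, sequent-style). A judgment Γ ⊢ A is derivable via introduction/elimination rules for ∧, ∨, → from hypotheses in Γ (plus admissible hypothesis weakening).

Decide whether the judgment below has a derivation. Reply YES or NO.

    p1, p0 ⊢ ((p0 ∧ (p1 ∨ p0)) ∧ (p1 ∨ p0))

Proof tree:
[∧I] p1, p0 ⊢ ((p0 ∧ (p1 ∨ p0)) ∧ (p1 ∨ p0))
  [∧I] p1, p0 ⊢ (p0 ∧ (p1 ∨ p0))
    [Ax] p0 ⊢ p0
    [∨I₁] p1 ⊢ (p1 ∨ p0)
      [Ax] p1 ⊢ p1
  [∨I₁] p1 ⊢ (p1 ∨ p0)
    [Ax] p1 ⊢ p1

Result: YES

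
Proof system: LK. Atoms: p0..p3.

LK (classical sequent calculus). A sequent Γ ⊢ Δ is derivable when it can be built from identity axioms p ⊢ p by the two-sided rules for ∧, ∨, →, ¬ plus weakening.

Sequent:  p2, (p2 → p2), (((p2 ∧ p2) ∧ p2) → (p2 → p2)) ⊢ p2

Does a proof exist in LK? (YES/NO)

Proof tree:
[→L] p2, (p2 → p2), (((p2 ∧ p2) ∧ p2) → (p2 → p2)) ⊢ p2
  [∧R] p2, (p2 → p2) ⊢ ((p2 ∧ p2) ∧ p2)
    [∧R] p2, (p2 → p2) ⊢ (p2 ∧ p2)
      [→L] p2, (p2 → p2) ⊢ p2
        [Ax] p2 ⊢ p2
        [Ax] p2 ⊢ p2
      [→L] p2, (p2 → p2) ⊢ p2
        [Ax] p2 ⊢ p2
        [Ax] p2 ⊢ p2
    [Ax] p2 ⊢ p2
  [→L] p2, (p2 → p2) ⊢ p2
    [Ax] p2 ⊢ p2
    [Ax] p2 ⊢ p2

Result: YES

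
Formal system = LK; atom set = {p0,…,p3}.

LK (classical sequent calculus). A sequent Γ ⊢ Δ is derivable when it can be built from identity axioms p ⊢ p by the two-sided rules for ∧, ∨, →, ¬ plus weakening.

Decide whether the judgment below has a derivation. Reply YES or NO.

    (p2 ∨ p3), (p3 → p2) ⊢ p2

Derivation trace:
[→L] (p2 ∨ p3), (p3 → p2) ⊢ p2
  [∨L] (p2 ∨ p3) ⊢ p2, p3
    [Ax] p2 ⊢ p2
    [Ax] p3 ⊢ p3
  [Ax] p2 ⊢ p2

Result: YES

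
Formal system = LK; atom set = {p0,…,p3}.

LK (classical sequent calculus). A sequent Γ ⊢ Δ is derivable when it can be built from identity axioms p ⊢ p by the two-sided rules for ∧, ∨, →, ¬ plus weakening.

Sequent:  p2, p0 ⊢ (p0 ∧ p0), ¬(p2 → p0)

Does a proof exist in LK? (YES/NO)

Proof tree:
[¬R] p2, p0 ⊢ (p0 ∧ p0), ¬(p2 → p0)
  [∧R] p2, (p2 → p0), p0 ⊢ (p0 ∧ p0)
    [→L] p2, (p2 → p0) ⊢ p0
      [Ax] p2 ⊢ p2
      [Ax] p0 ⊢ p0
    [Ax] p0 ⊢ p0

Result: YES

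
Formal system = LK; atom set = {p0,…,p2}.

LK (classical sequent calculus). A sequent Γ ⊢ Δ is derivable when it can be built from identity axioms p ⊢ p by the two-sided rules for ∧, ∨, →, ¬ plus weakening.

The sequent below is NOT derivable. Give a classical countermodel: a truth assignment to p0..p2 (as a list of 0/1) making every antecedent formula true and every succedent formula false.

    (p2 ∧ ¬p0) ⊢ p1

Enumerate valuations to refute Γ ⊢ Δ:
  v=000: Γ:[(p2 ∧ ¬p0)=F] Δ:[p1=F] refutes=False
  v=001: Γ:[(p2 ∧ ¬p0)=T] Δ:[p1=F] refutes=True  ← countermodel

Result: [0, 0, 1]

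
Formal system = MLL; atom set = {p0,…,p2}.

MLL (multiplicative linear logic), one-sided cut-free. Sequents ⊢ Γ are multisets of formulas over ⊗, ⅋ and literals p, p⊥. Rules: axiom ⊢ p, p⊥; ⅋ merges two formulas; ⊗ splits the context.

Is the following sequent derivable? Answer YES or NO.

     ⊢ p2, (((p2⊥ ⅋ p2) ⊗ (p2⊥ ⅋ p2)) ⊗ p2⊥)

Proof tree:
[⊗]  ⊢ p2, (((p2⊥ ⅋ p2) ⊗ (p2⊥ ⅋ p2)) ⊗ p2⊥)
  [⊗]  ⊢ ((p2⊥ ⅋ p2) ⊗ (p2⊥ ⅋ p2))
    [⅋]  ⊢ (p2⊥ ⅋ p2)
      [Ax]  ⊢ p2, p2⊥
    [⅋]  ⊢ (p2⊥ ⅋ p2)
      [Ax]  ⊢ p2, p2⊥
  [Ax]  ⊢ p2, p2⊥

Result: YES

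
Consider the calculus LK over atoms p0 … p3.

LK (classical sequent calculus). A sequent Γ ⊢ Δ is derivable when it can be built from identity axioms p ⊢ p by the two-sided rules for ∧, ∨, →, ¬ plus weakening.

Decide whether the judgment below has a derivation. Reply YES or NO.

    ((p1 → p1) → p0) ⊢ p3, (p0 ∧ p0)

Derivation (root first):
[→L] ((p1 → p1) → p0) ⊢ p3, (p0 ∧ p0)
  [→R]  ⊢ (p1 → p1)
    [Ax] p1 ⊢ p1
  [WR] p0 ⊢ (p0 ∧ p0), p3
    [∧R] p0 ⊢ (p0 ∧ p0)
      [Ax] p0 ⊢ p0
      [Ax] p0 ⊢ p0

Result: YES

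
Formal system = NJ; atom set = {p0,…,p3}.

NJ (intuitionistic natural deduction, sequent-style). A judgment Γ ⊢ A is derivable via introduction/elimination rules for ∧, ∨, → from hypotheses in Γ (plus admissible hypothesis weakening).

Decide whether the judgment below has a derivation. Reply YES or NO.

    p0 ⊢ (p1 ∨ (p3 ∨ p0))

Proof tree:
[∨I₂] p0 ⊢ (p1 ∨ (p3 ∨ p0))
  [∨I₂] p0 ⊢ (p3 ∨ p0)
    [Ax] p0 ⊢ p0

Result: YES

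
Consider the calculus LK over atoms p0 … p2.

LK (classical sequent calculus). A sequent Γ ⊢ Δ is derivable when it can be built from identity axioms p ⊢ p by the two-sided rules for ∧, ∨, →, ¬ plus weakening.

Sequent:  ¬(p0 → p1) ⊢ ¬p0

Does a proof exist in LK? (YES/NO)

Enumerate valuations to refute Γ ⊢ Δ:
  v=000: Γ:[¬(p0 → p1)=F] Δ:[¬p0=T] refutes=False
  v=001: Γ:[¬(p0 → p1)=F] Δ:[¬p0=T] refutes=False
  v=010: Γ:[¬(p0 → p1)=F] Δ:[¬p0=T] refutes=False
  v=011: Γ:[¬(p0 → p1)=F] Δ:[¬p0=T] refutes=False
  v=100: Γ:[¬(p0 → p1)=T] Δ:[¬p0=F] refutes=True  ← countermodel

Result: NO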